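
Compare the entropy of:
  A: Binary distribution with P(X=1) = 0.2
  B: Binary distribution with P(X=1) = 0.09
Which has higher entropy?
A

For binary distributions, entropy is maximized at p=0.5 and decreases as p moves toward 0 or 1.

H(A) = H(0.2) = 0.7219 bits
H(B) = H(0.09) = 0.4365 bits

Distribution A (p=0.2) is closer to uniform (p=0.5), so it has higher entropy.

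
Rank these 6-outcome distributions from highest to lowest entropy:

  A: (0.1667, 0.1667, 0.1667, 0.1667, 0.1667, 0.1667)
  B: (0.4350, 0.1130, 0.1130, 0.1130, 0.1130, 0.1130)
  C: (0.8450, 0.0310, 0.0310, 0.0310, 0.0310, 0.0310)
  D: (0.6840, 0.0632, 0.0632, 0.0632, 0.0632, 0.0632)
A > B > D > C

Key insight: Entropy is maximized by uniform distributions and minimized by concentrated distributions.

Entropies:
  H(A) = 2.5850 bits
  H(B) = 2.2997 bits
  H(C) = 0.9821 bits
  H(D) = 1.6337 bits

Ranking: A > B > D > C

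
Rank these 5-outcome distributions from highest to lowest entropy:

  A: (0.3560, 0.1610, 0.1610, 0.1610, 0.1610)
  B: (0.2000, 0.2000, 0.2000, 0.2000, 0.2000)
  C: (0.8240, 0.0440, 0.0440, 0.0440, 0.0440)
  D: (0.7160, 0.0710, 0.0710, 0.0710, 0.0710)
B > A > D > C

Key insight: Entropy is maximized by uniform distributions and minimized by concentrated distributions.

Entropies:
  H(A) = 2.2273 bits
  H(B) = 2.3219 bits
  H(C) = 1.0232 bits
  H(D) = 1.4288 bits

Ranking: B > A > D > C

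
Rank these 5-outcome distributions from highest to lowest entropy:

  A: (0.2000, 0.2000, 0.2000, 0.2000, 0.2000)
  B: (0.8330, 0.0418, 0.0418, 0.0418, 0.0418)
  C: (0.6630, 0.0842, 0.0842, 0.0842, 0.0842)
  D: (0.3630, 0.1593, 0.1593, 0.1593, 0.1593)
A > D > C > B

Key insight: Entropy is maximized by uniform distributions and minimized by concentrated distributions.

Entropies:
  H(A) = 2.3219 bits
  H(B) = 0.9848 bits
  H(C) = 1.5959 bits
  H(D) = 2.2191 bits

Ranking: A > D > C > B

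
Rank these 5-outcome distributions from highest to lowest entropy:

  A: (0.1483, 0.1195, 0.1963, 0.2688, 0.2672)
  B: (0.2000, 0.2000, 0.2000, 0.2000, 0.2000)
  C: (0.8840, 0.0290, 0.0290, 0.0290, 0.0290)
B > A > C

Key insight: Entropy is maximized by uniform distributions and minimized by concentrated distributions.

- Uniform distributions have maximum entropy log₂(5) = 2.3219 bits
- The more "peaked" or concentrated a distribution, the lower its entropy

Entropies:
  H(A) = 2.2538 bits
  H(B) = 2.3219 bits
  H(C) = 0.7498 bits

Ranking: B > A > C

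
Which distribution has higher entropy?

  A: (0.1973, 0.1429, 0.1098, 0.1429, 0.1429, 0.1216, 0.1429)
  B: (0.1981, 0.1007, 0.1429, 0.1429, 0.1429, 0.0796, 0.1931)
A

Both distributions are close to uniform, making this a harder comparison.

H(A) = 2.7856 bits
H(B) = 2.7480 bits

The distribution closer to uniform has higher entropy.
Answer: A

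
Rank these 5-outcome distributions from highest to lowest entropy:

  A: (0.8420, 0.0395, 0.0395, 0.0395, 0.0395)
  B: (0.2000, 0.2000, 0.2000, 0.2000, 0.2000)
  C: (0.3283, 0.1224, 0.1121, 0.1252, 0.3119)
B > C > A

Key insight: Entropy is maximized by uniform distributions and minimized by concentrated distributions.

- Uniform distributions have maximum entropy log₂(5) = 2.3219 bits
- The more "peaked" or concentrated a distribution, the lower its entropy

Entropies:
  H(A) = 0.9455 bits
  H(B) = 2.3219 bits
  H(C) = 2.1521 bits

Ranking: B > C > A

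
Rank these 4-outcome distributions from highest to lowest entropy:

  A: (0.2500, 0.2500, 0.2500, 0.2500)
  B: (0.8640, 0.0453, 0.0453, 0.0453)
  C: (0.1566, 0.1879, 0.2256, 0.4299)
A > C > B

Key insight: Entropy is maximized by uniform distributions and minimized by concentrated distributions.

- Uniform distributions have maximum entropy log₂(4) = 2.0000 bits
- The more "peaked" or concentrated a distribution, the lower its entropy

Entropies:
  H(A) = 2.0000 bits
  H(B) = 0.7892 bits
  H(C) = 1.8803 bits

Ranking: A > C > B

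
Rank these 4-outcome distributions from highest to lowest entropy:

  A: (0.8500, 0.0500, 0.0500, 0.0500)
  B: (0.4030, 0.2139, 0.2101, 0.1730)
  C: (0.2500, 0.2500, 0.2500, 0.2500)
C > B > A

Key insight: Entropy is maximized by uniform distributions and minimized by concentrated distributions.

- Uniform distributions have maximum entropy log₂(4) = 2.0000 bits
- The more "peaked" or concentrated a distribution, the lower its entropy

Entropies:
  H(A) = 0.8476 bits
  H(B) = 1.9151 bits
  H(C) = 2.0000 bits

Ranking: C > B > A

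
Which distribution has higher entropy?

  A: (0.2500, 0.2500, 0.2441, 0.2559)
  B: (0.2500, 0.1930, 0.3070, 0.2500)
A

Both distributions are close to uniform, making this a harder comparison.

H(A) = 1.9998 bits
H(B) = 1.9811 bits

The distribution closer to uniform has higher entropy.
Answer: A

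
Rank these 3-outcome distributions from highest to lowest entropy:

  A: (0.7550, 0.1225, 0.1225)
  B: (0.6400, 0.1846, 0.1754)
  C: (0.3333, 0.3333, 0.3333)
C > B > A

Key insight: Entropy is maximized by uniform distributions and minimized by concentrated distributions.

- Uniform distributions have maximum entropy log₂(3) = 1.5850 bits
- The more "peaked" or concentrated a distribution, the lower its entropy

Entropies:
  H(A) = 1.0483 bits
  H(B) = 1.3025 bits
  H(C) = 1.5850 bits

Ranking: C > B > A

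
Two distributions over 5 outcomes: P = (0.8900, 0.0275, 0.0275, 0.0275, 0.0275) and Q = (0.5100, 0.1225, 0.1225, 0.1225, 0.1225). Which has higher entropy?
Q

P is highly concentrated on one outcome (89%), making it nearly deterministic. Q spreads its mass more evenly (max 51%). The more spread-out distribution has higher entropy: H(P) ≈ 0.720 bits, H(Q) ≈ 1.980 bits.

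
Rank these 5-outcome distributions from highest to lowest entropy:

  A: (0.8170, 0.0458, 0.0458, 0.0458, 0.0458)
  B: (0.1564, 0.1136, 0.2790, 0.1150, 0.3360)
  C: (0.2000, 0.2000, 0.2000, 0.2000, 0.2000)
C > B > A

Key insight: Entropy is maximized by uniform distributions and minimized by concentrated distributions.

- Uniform distributions have maximum entropy log₂(5) = 2.3219 bits
- The more "peaked" or concentrated a distribution, the lower its entropy

Entropies:
  H(A) = 1.0526 bits
  H(B) = 2.1765 bits
  H(C) = 2.3219 bits

Ranking: C > B > A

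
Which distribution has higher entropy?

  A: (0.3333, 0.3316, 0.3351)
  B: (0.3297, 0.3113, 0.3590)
A

Both distributions are close to uniform, making this a harder comparison.

H(A) = 1.5849 bits
H(B) = 1.5825 bits

The distribution closer to uniform has higher entropy.
Answer: A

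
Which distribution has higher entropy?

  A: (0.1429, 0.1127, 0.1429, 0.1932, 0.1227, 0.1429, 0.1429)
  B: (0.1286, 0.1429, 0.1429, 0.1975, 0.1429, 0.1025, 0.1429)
A

Both distributions are close to uniform, making this a harder comparison.

H(A) = 2.7887 bits
H(B) = 2.7837 bits

The distribution closer to uniform has higher entropy.
Answer: A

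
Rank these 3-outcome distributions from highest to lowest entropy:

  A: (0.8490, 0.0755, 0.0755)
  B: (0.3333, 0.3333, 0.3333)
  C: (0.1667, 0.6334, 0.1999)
B > C > A

Key insight: Entropy is maximized by uniform distributions and minimized by concentrated distributions.

- Uniform distributions have maximum entropy log₂(3) = 1.5850 bits
- The more "peaked" or concentrated a distribution, the lower its entropy

Entropies:
  H(A) = 0.7633 bits
  H(B) = 1.5850 bits
  H(C) = 1.3124 bits

Ranking: B > C > A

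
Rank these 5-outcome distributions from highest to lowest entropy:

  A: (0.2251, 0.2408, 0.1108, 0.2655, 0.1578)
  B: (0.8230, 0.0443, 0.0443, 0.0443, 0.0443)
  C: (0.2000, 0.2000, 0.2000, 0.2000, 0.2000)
C > A > B

Key insight: Entropy is maximized by uniform distributions and minimized by concentrated distributions.

- Uniform distributions have maximum entropy log₂(5) = 2.3219 bits
- The more "peaked" or concentrated a distribution, the lower its entropy

Entropies:
  H(A) = 2.2588 bits
  H(B) = 1.0275 bits
  H(C) = 2.3219 bits

Ranking: C > A > B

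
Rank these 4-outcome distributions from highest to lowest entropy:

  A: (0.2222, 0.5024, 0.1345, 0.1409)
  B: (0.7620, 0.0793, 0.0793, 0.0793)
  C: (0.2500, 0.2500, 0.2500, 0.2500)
C > A > B

Key insight: Entropy is maximized by uniform distributions and minimized by concentrated distributions.

- Uniform distributions have maximum entropy log₂(4) = 2.0000 bits
- The more "peaked" or concentrated a distribution, the lower its entropy

Entropies:
  H(A) = 1.7687 bits
  H(B) = 1.1689 bits
  H(C) = 2.0000 bits

Ranking: C > A > B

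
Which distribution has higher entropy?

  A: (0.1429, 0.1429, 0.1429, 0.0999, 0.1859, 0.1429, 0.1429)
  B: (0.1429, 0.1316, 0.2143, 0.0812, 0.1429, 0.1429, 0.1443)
A

Both distributions are close to uniform, making this a harder comparison.

H(A) = 2.7884 bits
H(B) = 2.7617 bits

The distribution closer to uniform has higher entropy.
Answer: A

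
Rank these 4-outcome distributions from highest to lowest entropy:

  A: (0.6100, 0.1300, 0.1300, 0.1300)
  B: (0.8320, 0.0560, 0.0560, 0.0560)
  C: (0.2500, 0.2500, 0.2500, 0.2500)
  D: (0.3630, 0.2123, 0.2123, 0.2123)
C > D > A > B

Key insight: Entropy is maximized by uniform distributions and minimized by concentrated distributions.

Entropies:
  H(A) = 1.5829 bits
  H(B) = 0.9194 bits
  H(C) = 2.0000 bits
  H(D) = 1.9548 bits

Ranking: C > D > A > B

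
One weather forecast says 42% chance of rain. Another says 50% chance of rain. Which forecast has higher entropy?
50% forecast

Treat each forecast as a Bernoulli distribution. Binary entropy is maximized at p=0.5 and falls off symmetrically toward 0 or 1. The 50% forecast is closer to 50%, so it is more uncertain. H(42%) ≈ 0.981 bits, H(50%) ≈ 1.000 bits.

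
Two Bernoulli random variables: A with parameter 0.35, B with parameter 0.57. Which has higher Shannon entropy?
B

For binary distributions, entropy is maximized at p=0.5 and decreases as p moves toward 0 or 1.

H(A) = H(0.35) = 0.9341 bits
H(B) = H(0.57) = 0.9858 bits

Distribution B (p=0.57) is closer to uniform (p=0.5), so it has higher entropy.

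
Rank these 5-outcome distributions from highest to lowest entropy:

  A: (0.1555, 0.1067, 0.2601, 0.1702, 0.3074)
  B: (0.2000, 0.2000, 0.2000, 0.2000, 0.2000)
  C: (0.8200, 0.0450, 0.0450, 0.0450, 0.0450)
B > A > C

Key insight: Entropy is maximized by uniform distributions and minimized by concentrated distributions.

- Uniform distributions have maximum entropy log₂(5) = 2.3219 bits
- The more "peaked" or concentrated a distribution, the lower its entropy

Entropies:
  H(A) = 2.2254 bits
  H(B) = 2.3219 bits
  H(C) = 1.0401 bits

Ranking: B > A > C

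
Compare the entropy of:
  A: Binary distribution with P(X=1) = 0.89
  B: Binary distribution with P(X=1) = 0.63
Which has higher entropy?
B

For binary distributions, entropy is maximized at p=0.5 and decreases as p moves toward 0 or 1.

H(A) = H(0.89) = 0.4999 bits
H(B) = H(0.63) = 0.9507 bits

Distribution B (p=0.63) is closer to uniform (p=0.5), so it has higher entropy.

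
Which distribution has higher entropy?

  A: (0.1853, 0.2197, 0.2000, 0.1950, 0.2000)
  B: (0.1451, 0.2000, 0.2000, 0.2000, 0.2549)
A

Both distributions are close to uniform, making this a harder comparison.

H(A) = 2.3197 bits
H(B) = 2.2999 bits

The distribution closer to uniform has higher entropy.
Answer: A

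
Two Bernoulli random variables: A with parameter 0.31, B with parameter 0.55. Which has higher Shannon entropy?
B

For binary distributions, entropy is maximized at p=0.5 and decreases as p moves toward 0 or 1.

H(A) = H(0.31) = 0.8932 bits
H(B) = H(0.55) = 0.9928 bits

Distribution B (p=0.55) is closer to uniform (p=0.5), so it has higher entropy.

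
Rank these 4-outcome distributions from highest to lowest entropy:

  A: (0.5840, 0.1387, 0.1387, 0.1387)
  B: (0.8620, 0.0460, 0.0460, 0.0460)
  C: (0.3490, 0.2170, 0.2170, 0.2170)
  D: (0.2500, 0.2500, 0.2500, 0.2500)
D > C > A > B

Key insight: Entropy is maximized by uniform distributions and minimized by concentrated distributions.

Entropies:
  H(A) = 1.6389 bits
  H(B) = 0.7977 bits
  H(C) = 1.9650 bits
  H(D) = 2.0000 bits

Ranking: D > C > A > B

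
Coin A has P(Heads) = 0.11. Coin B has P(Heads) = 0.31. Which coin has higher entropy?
B

For binary distributions, entropy is maximized at p=0.5 and decreases as p moves toward 0 or 1.

H(A) = H(0.11) = 0.4999 bits
H(B) = H(0.31) = 0.8932 bits

Distribution B (p=0.31) is closer to uniform (p=0.5), so it has higher entropy.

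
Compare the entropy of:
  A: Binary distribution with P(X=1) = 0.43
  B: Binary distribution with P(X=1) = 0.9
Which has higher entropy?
A

For binary distributions, entropy is maximized at p=0.5 and decreases as p moves toward 0 or 1.

H(A) = H(0.43) = 0.9858 bits
H(B) = H(0.9) = 0.4690 bits

Distribution A (p=0.43) is closer to uniform (p=0.5), so it has higher entropy.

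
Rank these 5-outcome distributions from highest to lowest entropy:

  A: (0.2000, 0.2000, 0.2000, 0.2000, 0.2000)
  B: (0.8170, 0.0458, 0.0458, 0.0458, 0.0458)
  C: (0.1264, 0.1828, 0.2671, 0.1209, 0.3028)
A > C > B

Key insight: Entropy is maximized by uniform distributions and minimized by concentrated distributions.

- Uniform distributions have maximum entropy log₂(5) = 2.3219 bits
- The more "peaked" or concentrated a distribution, the lower its entropy

Entropies:
  H(A) = 2.3219 bits
  H(B) = 1.0526 bits
  H(C) = 2.2245 bits

Ranking: A > C > B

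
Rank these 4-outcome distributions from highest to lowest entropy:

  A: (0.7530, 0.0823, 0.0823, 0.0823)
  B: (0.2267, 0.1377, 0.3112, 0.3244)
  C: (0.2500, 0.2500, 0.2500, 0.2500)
C > B > A

Key insight: Entropy is maximized by uniform distributions and minimized by concentrated distributions.

- Uniform distributions have maximum entropy log₂(4) = 2.0000 bits
- The more "peaked" or concentrated a distribution, the lower its entropy

Entropies:
  H(A) = 1.1980 bits
  H(B) = 1.9302 bits
  H(C) = 2.0000 bits

Ranking: C > B > A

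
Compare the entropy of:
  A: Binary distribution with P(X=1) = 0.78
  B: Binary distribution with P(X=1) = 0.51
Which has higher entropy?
B

For binary distributions, entropy is maximized at p=0.5 and decreases as p moves toward 0 or 1.

H(A) = H(0.78) = 0.7602 bits
H(B) = H(0.51) = 0.9997 bits

Distribution B (p=0.51) is closer to uniform (p=0.5), so it has higher entropy.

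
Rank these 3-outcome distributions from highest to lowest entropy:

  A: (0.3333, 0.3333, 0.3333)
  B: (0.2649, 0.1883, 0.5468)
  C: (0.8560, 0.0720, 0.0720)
A > B > C

Key insight: Entropy is maximized by uniform distributions and minimized by concentrated distributions.

- Uniform distributions have maximum entropy log₂(3) = 1.5850 bits
- The more "peaked" or concentrated a distribution, the lower its entropy

Entropies:
  H(A) = 1.5850 bits
  H(B) = 1.4375 bits
  H(C) = 0.7386 bits

Ranking: A > B > C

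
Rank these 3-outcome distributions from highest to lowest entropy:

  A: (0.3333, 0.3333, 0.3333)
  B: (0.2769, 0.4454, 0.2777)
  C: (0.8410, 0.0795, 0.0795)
A > B > C

Key insight: Entropy is maximized by uniform distributions and minimized by concentrated distributions.

- Uniform distributions have maximum entropy log₂(3) = 1.5850 bits
- The more "peaked" or concentrated a distribution, the lower its entropy

Entropies:
  H(A) = 1.5850 bits
  H(B) = 1.5460 bits
  H(C) = 0.7909 bits

Ranking: A > B > C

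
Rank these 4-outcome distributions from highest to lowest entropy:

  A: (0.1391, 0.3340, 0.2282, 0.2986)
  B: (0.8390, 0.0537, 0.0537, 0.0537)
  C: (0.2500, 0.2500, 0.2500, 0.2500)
C > A > B

Key insight: Entropy is maximized by uniform distributions and minimized by concentrated distributions.

- Uniform distributions have maximum entropy log₂(4) = 2.0000 bits
- The more "peaked" or concentrated a distribution, the lower its entropy

Entropies:
  H(A) = 1.9314 bits
  H(B) = 0.8919 bits
  H(C) = 2.0000 bits

Ranking: C > A > B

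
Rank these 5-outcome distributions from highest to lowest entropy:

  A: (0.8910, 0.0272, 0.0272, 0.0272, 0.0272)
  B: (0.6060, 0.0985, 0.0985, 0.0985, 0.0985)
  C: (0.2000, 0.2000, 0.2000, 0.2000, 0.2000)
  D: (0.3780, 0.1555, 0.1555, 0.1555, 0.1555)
C > D > B > A

Key insight: Entropy is maximized by uniform distributions and minimized by concentrated distributions.

Entropies:
  H(A) = 0.7149 bits
  H(B) = 1.7553 bits
  H(C) = 2.3219 bits
  H(D) = 2.2006 bits

Ranking: C > D > B > A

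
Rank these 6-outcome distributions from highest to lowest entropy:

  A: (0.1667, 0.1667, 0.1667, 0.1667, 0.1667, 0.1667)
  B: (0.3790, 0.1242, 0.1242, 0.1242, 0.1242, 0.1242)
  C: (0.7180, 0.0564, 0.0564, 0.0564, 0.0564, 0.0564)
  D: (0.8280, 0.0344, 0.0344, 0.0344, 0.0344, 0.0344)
A > B > C > D

Key insight: Entropy is maximized by uniform distributions and minimized by concentrated distributions.

Entropies:
  H(A) = 2.5850 bits
  H(B) = 2.3993 bits
  H(C) = 1.5129 bits
  H(D) = 1.0616 bits

Ranking: A > B > C > D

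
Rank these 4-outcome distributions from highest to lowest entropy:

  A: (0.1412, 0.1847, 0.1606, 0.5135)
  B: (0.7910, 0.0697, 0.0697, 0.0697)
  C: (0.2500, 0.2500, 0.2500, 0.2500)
C > A > B

Key insight: Entropy is maximized by uniform distributions and minimized by concentrated distributions.

- Uniform distributions have maximum entropy log₂(4) = 2.0000 bits
- The more "peaked" or concentrated a distribution, the lower its entropy

Entropies:
  H(A) = 1.7663 bits
  H(B) = 1.0708 bits
  H(C) = 2.0000 bits

Ranking: C > A > B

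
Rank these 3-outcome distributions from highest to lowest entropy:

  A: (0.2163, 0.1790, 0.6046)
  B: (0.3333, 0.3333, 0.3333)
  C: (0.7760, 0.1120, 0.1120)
B > A > C

Key insight: Entropy is maximized by uniform distributions and minimized by concentrated distributions.

- Uniform distributions have maximum entropy log₂(3) = 1.5850 bits
- The more "peaked" or concentrated a distribution, the lower its entropy

Entropies:
  H(A) = 1.3610 bits
  H(B) = 1.5850 bits
  H(C) = 0.9914 bits

Ranking: B > A > C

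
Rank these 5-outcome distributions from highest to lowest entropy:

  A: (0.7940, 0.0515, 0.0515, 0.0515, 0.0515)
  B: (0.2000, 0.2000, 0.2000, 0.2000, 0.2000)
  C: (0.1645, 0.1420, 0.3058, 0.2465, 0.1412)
B > C > A

Key insight: Entropy is maximized by uniform distributions and minimized by concentrated distributions.

- Uniform distributions have maximum entropy log₂(5) = 2.3219 bits
- The more "peaked" or concentrated a distribution, the lower its entropy

Entropies:
  H(A) = 1.1458 bits
  H(B) = 2.3219 bits
  H(C) = 2.2477 bits

Ranking: B > C > A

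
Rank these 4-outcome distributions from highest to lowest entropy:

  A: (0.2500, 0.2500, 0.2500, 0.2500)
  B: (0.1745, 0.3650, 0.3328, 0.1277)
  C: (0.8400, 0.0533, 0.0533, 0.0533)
A > B > C

Key insight: Entropy is maximized by uniform distributions and minimized by concentrated distributions.

- Uniform distributions have maximum entropy log₂(4) = 2.0000 bits
- The more "peaked" or concentrated a distribution, the lower its entropy

Entropies:
  H(A) = 2.0000 bits
  H(B) = 1.8776 bits
  H(C) = 0.8879 bits

Ranking: A > B > C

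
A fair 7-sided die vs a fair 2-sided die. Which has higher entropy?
7-sided die

Both are uniform distributions; for uniform over n outcomes, H = log₂(n). H(7-sided) = log₂(7) = 2.807 bits and H(2-sided) = log₂(2) = 1.000 bits. More outcomes in a uniform distribution means higher entropy.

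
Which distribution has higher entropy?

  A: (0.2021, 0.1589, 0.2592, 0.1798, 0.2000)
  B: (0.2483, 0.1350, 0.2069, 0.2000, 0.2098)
A

Both distributions are close to uniform, making this a harder comparison.

H(A) = 2.3023 bits
H(B) = 2.2964 bits

The distribution closer to uniform has higher entropy.
Answer: A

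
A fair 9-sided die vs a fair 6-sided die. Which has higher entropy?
9-sided die

Both are uniform distributions; for uniform over n outcomes, H = log₂(n). H(9-sided) = log₂(9) = 3.170 bits and H(6-sided) = log₂(6) = 2.585 bits. More outcomes in a uniform distribution means higher entropy.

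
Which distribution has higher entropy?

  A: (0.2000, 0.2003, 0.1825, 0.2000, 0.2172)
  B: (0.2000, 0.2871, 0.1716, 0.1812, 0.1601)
A

Both distributions are close to uniform, making this a harder comparison.

H(A) = 2.3197 bits
H(B) = 2.2873 bits

The distribution closer to uniform has higher entropy.
Answer: A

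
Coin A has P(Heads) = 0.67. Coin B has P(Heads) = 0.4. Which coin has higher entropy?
B

For binary distributions, entropy is maximized at p=0.5 and decreases as p moves toward 0 or 1.

H(A) = H(0.67) = 0.9149 bits
H(B) = H(0.4) = 0.9710 bits

Distribution B (p=0.4) is closer to uniform (p=0.5), so it has higher entropy.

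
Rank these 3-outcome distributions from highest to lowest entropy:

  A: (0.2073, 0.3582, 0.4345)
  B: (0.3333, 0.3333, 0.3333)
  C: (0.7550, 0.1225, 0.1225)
B > A > C

Key insight: Entropy is maximized by uniform distributions and minimized by concentrated distributions.

- Uniform distributions have maximum entropy log₂(3) = 1.5850 bits
- The more "peaked" or concentrated a distribution, the lower its entropy

Entropies:
  H(A) = 1.5237 bits
  H(B) = 1.5850 bits
  H(C) = 1.0483 bits

Ranking: B > A > C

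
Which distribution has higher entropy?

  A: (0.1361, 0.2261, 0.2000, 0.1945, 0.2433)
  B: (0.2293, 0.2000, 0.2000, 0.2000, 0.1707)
B

Both distributions are close to uniform, making this a harder comparison.

H(A) = 2.2965 bits
H(B) = 2.3157 bits

The distribution closer to uniform has higher entropy.
Answer: B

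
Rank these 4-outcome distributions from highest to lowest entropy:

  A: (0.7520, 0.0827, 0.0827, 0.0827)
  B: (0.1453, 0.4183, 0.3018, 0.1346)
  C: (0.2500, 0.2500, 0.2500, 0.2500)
C > B > A

Key insight: Entropy is maximized by uniform distributions and minimized by concentrated distributions.

- Uniform distributions have maximum entropy log₂(4) = 2.0000 bits
- The more "peaked" or concentrated a distribution, the lower its entropy

Entropies:
  H(A) = 1.2012 bits
  H(B) = 1.8414 bits
  H(C) = 2.0000 bits

Ranking: C > B > A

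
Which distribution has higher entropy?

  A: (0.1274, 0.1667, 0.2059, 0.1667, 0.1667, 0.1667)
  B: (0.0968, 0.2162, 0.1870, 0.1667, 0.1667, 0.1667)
A

Both distributions are close to uniform, making this a harder comparison.

H(A) = 2.5715 bits
H(B) = 2.5487 bits

The distribution closer to uniform has higher entropy.
Answer: A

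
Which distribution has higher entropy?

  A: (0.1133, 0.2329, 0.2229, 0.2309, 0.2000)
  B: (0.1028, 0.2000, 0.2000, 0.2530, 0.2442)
A

Both distributions are close to uniform, making this a harder comparison.

H(A) = 2.2810 bits
H(B) = 2.2645 bits

The distribution closer to uniform has higher entropy.
Answer: A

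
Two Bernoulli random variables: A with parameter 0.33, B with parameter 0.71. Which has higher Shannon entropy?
A

For binary distributions, entropy is maximized at p=0.5 and decreases as p moves toward 0 or 1.

H(A) = H(0.33) = 0.9149 bits
H(B) = H(0.71) = 0.8687 bits

Distribution A (p=0.33) is closer to uniform (p=0.5), so it has higher entropy.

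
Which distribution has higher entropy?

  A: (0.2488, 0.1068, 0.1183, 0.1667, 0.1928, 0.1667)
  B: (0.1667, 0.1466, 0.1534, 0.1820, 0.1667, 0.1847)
B

Both distributions are close to uniform, making this a harder comparison.

H(A) = 2.5278 bits
H(B) = 2.5800 bits

The distribution closer to uniform has higher entropy.
Answer: B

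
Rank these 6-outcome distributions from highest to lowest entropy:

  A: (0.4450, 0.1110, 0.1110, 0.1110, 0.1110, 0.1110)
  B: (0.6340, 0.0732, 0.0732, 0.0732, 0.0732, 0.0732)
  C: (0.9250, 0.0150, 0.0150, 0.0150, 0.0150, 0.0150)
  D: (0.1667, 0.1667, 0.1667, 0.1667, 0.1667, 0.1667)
D > A > B > C

Key insight: Entropy is maximized by uniform distributions and minimized by concentrated distributions.

Entropies:
  H(A) = 2.2799 bits
  H(B) = 1.7974 bits
  H(C) = 0.5585 bits
  H(D) = 2.5850 bits

Ranking: D > A > B > C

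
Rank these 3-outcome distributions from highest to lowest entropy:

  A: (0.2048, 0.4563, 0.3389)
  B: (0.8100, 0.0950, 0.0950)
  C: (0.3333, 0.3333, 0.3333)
C > A > B

Key insight: Entropy is maximized by uniform distributions and minimized by concentrated distributions.

- Uniform distributions have maximum entropy log₂(3) = 1.5850 bits
- The more "peaked" or concentrated a distribution, the lower its entropy

Entropies:
  H(A) = 1.5141 bits
  H(B) = 0.8915 bits
  H(C) = 1.5850 bits

Ranking: C > A > B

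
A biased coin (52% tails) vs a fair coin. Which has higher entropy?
Fair coin

The fair coin is uniform (p=0.5), maximizing binary entropy at 1 bit. The biased coin has H(0.52) ≈ 0.999 bits — its outcome is more predictable, so its entropy is lower.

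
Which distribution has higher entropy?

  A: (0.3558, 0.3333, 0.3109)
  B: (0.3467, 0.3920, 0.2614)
A

Both distributions are close to uniform, making this a harder comparison.

H(A) = 1.5828 bits
H(B) = 1.5654 bits

The distribution closer to uniform has higher entropy.
Answer: A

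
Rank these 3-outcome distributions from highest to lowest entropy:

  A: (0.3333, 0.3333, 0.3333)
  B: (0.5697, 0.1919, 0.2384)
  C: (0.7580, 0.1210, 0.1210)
A > B > C

Key insight: Entropy is maximized by uniform distributions and minimized by concentrated distributions.

- Uniform distributions have maximum entropy log₂(3) = 1.5850 bits
- The more "peaked" or concentrated a distribution, the lower its entropy

Entropies:
  H(A) = 1.5850 bits
  H(B) = 1.4126 bits
  H(C) = 1.0404 bits

Ranking: A > B > C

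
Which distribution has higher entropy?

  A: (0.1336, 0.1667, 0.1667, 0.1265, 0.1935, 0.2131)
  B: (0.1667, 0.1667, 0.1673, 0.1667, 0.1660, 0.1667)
B

Both distributions are close to uniform, making this a harder comparison.

H(A) = 2.5607 bits
H(B) = 2.5850 bits

The distribution closer to uniform has higher entropy.
Answer: B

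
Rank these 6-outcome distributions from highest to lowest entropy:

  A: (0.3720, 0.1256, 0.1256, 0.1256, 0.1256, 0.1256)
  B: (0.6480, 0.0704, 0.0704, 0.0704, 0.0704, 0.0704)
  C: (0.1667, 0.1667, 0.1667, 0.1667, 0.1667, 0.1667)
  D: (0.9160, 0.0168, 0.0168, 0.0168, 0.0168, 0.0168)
C > A > B > D

Key insight: Entropy is maximized by uniform distributions and minimized by concentrated distributions.

Entropies:
  H(A) = 2.4104 bits
  H(B) = 1.7532 bits
  H(C) = 2.5850 bits
  H(D) = 0.6112 bits

Ranking: C > A > B > D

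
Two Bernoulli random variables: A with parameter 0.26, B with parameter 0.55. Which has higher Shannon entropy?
B

For binary distributions, entropy is maximized at p=0.5 and decreases as p moves toward 0 or 1.

H(A) = H(0.26) = 0.8267 bits
H(B) = H(0.55) = 0.9928 bits

Distribution B (p=0.55) is closer to uniform (p=0.5), so it has higher entropy.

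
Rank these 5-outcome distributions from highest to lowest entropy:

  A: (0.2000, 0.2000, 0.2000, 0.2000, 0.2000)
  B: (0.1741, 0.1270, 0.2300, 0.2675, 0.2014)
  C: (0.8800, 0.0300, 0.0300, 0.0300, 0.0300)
A > B > C

Key insight: Entropy is maximized by uniform distributions and minimized by concentrated distributions.

- Uniform distributions have maximum entropy log₂(5) = 2.3219 bits
- The more "peaked" or concentrated a distribution, the lower its entropy

Entropies:
  H(A) = 2.3219 bits
  H(B) = 2.2793 bits
  H(C) = 0.7694 bits

Ranking: A > B > C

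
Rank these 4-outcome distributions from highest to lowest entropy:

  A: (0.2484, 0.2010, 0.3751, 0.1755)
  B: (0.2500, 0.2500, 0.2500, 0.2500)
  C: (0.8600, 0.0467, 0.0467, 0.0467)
B > A > C

Key insight: Entropy is maximized by uniform distributions and minimized by concentrated distributions.

- Uniform distributions have maximum entropy log₂(4) = 2.0000 bits
- The more "peaked" or concentrated a distribution, the lower its entropy

Entropies:
  H(A) = 1.9355 bits
  H(B) = 2.0000 bits
  H(C) = 0.8061 bits

Ranking: B > A > C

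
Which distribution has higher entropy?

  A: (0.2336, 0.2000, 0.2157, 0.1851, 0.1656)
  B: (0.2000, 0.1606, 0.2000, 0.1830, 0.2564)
A

Both distributions are close to uniform, making this a harder comparison.

H(A) = 2.3118 bits
H(B) = 2.3043 bits

The distribution closer to uniform has higher entropy.
Answer: A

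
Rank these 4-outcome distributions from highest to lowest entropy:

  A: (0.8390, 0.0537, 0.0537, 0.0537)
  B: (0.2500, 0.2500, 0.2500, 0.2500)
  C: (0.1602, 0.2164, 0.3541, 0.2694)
B > C > A

Key insight: Entropy is maximized by uniform distributions and minimized by concentrated distributions.

- Uniform distributions have maximum entropy log₂(4) = 2.0000 bits
- The more "peaked" or concentrated a distribution, the lower its entropy

Entropies:
  H(A) = 0.8919 bits
  H(B) = 2.0000 bits
  H(C) = 1.9412 bits

Ranking: B > C > A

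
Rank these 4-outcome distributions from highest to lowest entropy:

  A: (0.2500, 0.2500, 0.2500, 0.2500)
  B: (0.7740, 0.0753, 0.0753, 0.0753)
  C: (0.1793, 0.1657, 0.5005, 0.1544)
A > C > B

Key insight: Entropy is maximized by uniform distributions and minimized by concentrated distributions.

- Uniform distributions have maximum entropy log₂(4) = 2.0000 bits
- The more "peaked" or concentrated a distribution, the lower its entropy

Entropies:
  H(A) = 2.0000 bits
  H(B) = 1.1292 bits
  H(C) = 1.7903 bits

Ranking: A > C > B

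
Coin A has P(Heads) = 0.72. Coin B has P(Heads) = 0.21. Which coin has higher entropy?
A

For binary distributions, entropy is maximized at p=0.5 and decreases as p moves toward 0 or 1.

H(A) = H(0.72) = 0.8555 bits
H(B) = H(0.21) = 0.7415 bits

Distribution A (p=0.72) is closer to uniform (p=0.5), so it has higher entropy.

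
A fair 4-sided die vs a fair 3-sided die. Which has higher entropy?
4-sided die

Both are uniform distributions; for uniform over n outcomes, H = log₂(n). H(4-sided) = log₂(4) = 2.000 bits and H(3-sided) = log₂(3) = 1.585 bits. More outcomes in a uniform distribution means higher entropy.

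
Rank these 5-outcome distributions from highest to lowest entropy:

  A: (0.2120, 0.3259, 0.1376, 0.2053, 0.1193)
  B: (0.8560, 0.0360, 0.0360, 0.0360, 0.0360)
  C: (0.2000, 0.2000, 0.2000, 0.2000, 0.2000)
C > A > B

Key insight: Entropy is maximized by uniform distributions and minimized by concentrated distributions.

- Uniform distributions have maximum entropy log₂(5) = 2.3219 bits
- The more "peaked" or concentrated a distribution, the lower its entropy

Entropies:
  H(A) = 2.2301 bits
  H(B) = 0.8826 bits
  H(C) = 2.3219 bits

Ranking: C > A > B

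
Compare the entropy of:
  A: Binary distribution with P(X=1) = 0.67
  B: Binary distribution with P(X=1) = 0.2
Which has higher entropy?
A

For binary distributions, entropy is maximized at p=0.5 and decreases as p moves toward 0 or 1.

H(A) = H(0.67) = 0.9149 bits
H(B) = H(0.2) = 0.7219 bits

Distribution A (p=0.67) is closer to uniform (p=0.5), so it has higher entropy.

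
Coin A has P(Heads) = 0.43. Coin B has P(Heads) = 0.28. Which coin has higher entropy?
A

For binary distributions, entropy is maximized at p=0.5 and decreases as p moves toward 0 or 1.

H(A) = H(0.43) = 0.9858 bits
H(B) = H(0.28) = 0.8555 bits

Distribution A (p=0.43) is closer to uniform (p=0.5), so it has higher entropy.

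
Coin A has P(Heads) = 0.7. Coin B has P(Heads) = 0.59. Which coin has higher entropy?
B

For binary distributions, entropy is maximized at p=0.5 and decreases as p moves toward 0 or 1.

H(A) = H(0.7) = 0.8813 bits
H(B) = H(0.59) = 0.9765 bits

Distribution B (p=0.59) is closer to uniform (p=0.5), so it has higher entropy.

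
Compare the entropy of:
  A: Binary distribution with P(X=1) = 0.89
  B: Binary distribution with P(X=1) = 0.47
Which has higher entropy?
B

For binary distributions, entropy is maximized at p=0.5 and decreases as p moves toward 0 or 1.

H(A) = H(0.89) = 0.4999 bits
H(B) = H(0.47) = 0.9974 bits

Distribution B (p=0.47) is closer to uniform (p=0.5), so it has higher entropy.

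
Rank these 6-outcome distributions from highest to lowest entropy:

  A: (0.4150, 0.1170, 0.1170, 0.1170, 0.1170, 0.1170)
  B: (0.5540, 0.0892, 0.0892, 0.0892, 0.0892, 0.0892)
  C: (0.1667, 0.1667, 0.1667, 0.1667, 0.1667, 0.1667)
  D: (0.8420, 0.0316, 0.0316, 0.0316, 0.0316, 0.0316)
C > A > B > D

Key insight: Entropy is maximized by uniform distributions and minimized by concentrated distributions.

Entropies:
  H(A) = 2.3374 bits
  H(B) = 2.0271 bits
  H(C) = 2.5850 bits
  H(D) = 0.9964 bits

Ranking: C > A > B > D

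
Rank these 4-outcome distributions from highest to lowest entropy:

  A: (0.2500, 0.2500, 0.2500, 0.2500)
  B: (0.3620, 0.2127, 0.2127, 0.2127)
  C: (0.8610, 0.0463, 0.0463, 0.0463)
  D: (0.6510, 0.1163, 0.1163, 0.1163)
A > B > D > C

Key insight: Entropy is maximized by uniform distributions and minimized by concentrated distributions.

Entropies:
  H(A) = 2.0000 bits
  H(B) = 1.9555 bits
  H(C) = 0.8019 bits
  H(D) = 1.4863 bits

Ranking: A > B > D > C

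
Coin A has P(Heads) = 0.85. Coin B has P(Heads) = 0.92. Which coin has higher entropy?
A

For binary distributions, entropy is maximized at p=0.5 and decreases as p moves toward 0 or 1.

H(A) = H(0.85) = 0.6098 bits
H(B) = H(0.92) = 0.4022 bits

Distribution A (p=0.85) is closer to uniform (p=0.5), so it has higher entropy.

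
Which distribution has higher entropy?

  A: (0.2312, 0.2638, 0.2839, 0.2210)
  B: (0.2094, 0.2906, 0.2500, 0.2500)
A

Both distributions are close to uniform, making this a harder comparison.

H(A) = 1.9927 bits
H(B) = 1.9904 bits

The distribution closer to uniform has higher entropy.
Answer: A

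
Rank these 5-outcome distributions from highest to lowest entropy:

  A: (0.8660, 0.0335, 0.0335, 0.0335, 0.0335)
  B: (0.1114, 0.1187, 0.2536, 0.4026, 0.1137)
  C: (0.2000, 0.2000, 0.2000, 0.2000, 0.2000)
C > B > A

Key insight: Entropy is maximized by uniform distributions and minimized by concentrated distributions.

- Uniform distributions have maximum entropy log₂(5) = 2.3219 bits
- The more "peaked" or concentrated a distribution, the lower its entropy

Entropies:
  H(A) = 0.8363 bits
  H(B) = 2.1047 bits
  H(C) = 2.3219 bits

Ranking: C > B > A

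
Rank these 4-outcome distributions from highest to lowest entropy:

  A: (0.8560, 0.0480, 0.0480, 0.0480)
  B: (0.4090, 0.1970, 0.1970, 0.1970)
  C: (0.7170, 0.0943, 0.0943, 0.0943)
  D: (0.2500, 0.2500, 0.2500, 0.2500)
D > B > C > A

Key insight: Entropy is maximized by uniform distributions and minimized by concentrated distributions.

Entropies:
  H(A) = 0.8229 bits
  H(B) = 1.9127 bits
  H(C) = 1.3081 bits
  H(D) = 2.0000 bits

Ranking: D > B > C > A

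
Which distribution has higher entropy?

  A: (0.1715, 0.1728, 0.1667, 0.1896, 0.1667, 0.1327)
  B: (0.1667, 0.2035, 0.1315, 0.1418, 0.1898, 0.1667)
A

Both distributions are close to uniform, making this a harder comparison.

H(A) = 2.5771 bits
H(B) = 2.5687 bits

The distribution closer to uniform has higher entropy.
Answer: A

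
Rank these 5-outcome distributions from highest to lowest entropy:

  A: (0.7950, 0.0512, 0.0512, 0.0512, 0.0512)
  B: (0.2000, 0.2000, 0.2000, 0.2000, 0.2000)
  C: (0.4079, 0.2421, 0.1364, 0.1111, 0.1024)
B > C > A

Key insight: Entropy is maximized by uniform distributions and minimized by concentrated distributions.

- Uniform distributions have maximum entropy log₂(5) = 2.3219 bits
- The more "peaked" or concentrated a distribution, the lower its entropy

Entropies:
  H(A) = 1.1418 bits
  H(B) = 2.3219 bits
  H(C) = 2.1041 bits

Ranking: B > C > A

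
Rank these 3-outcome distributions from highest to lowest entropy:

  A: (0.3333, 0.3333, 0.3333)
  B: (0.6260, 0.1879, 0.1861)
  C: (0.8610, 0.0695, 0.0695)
A > B > C

Key insight: Entropy is maximized by uniform distributions and minimized by concentrated distributions.

- Uniform distributions have maximum entropy log₂(3) = 1.5850 bits
- The more "peaked" or concentrated a distribution, the lower its entropy

Entropies:
  H(A) = 1.5850 bits
  H(B) = 1.3277 bits
  H(C) = 0.7206 bits

Ranking: A > B > C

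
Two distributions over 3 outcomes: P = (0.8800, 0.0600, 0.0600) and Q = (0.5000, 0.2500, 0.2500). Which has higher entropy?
Q

P is highly concentrated on one outcome (88%), making it nearly deterministic. Q spreads its mass more evenly (max 50%). The more spread-out distribution has higher entropy: H(P) ≈ 0.649 bits, H(Q) ≈ 1.500 bits.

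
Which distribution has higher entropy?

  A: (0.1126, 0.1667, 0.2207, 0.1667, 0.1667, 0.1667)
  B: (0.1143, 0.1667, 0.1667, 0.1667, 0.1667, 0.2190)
B

Both distributions are close to uniform, making this a harder comparison.

H(A) = 2.5592 bits
H(B) = 2.5608 bits

The distribution closer to uniform has higher entropy.
Answer: B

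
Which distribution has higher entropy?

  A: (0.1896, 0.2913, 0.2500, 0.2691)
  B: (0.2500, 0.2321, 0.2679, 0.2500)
B

Both distributions are close to uniform, making this a harder comparison.

H(A) = 1.9828 bits
H(B) = 1.9981 bits

The distribution closer to uniform has higher entropy.
Answer: B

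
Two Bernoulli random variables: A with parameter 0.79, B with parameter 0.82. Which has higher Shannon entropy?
A

For binary distributions, entropy is maximized at p=0.5 and decreases as p moves toward 0 or 1.

H(A) = H(0.79) = 0.7415 bits
H(B) = H(0.82) = 0.6801 bits

Distribution A (p=0.79) is closer to uniform (p=0.5), so it has higher entropy.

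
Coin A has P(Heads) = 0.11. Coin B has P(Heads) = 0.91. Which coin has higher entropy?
A

For binary distributions, entropy is maximized at p=0.5 and decreases as p moves toward 0 or 1.

H(A) = H(0.11) = 0.4999 bits
H(B) = H(0.91) = 0.4365 bits

Distribution A (p=0.11) is closer to uniform (p=0.5), so it has higher entropy.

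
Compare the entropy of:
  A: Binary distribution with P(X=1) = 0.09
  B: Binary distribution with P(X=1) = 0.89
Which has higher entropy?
B

For binary distributions, entropy is maximized at p=0.5 and decreases as p moves toward 0 or 1.

H(A) = H(0.09) = 0.4365 bits
H(B) = H(0.89) = 0.4999 bits

Distribution B (p=0.89) is closer to uniform (p=0.5), so it has higher entropy.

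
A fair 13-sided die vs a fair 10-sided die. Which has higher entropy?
13-sided die

Both are uniform distributions; for uniform over n outcomes, H = log₂(n). H(13-sided) = log₂(13) = 3.700 bits and H(10-sided) = log₂(10) = 3.322 bits. More outcomes in a uniform distribution means higher entropy.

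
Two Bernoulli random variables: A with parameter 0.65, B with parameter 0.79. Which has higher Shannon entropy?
A

For binary distributions, entropy is maximized at p=0.5 and decreases as p moves toward 0 or 1.

H(A) = H(0.65) = 0.9341 bits
H(B) = H(0.79) = 0.7415 bits

Distribution A (p=0.65) is closer to uniform (p=0.5), so it has higher entropy.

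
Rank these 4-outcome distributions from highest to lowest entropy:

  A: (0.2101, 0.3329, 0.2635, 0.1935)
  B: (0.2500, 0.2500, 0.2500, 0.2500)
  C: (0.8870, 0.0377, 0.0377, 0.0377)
B > A > C

Key insight: Entropy is maximized by uniform distributions and minimized by concentrated distributions.

- Uniform distributions have maximum entropy log₂(4) = 2.0000 bits
- The more "peaked" or concentrated a distribution, the lower its entropy

Entropies:
  H(A) = 1.9667 bits
  H(B) = 2.0000 bits
  H(C) = 0.6880 bits

Ranking: B > A > C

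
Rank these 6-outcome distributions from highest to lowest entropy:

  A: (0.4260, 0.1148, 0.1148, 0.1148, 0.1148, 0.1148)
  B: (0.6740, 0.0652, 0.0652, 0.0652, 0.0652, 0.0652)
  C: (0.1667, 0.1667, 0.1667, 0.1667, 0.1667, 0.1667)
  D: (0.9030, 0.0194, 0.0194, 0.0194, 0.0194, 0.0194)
C > A > B > D

Key insight: Entropy is maximized by uniform distributions and minimized by concentrated distributions.

Entropies:
  H(A) = 2.3169 bits
  H(B) = 1.6677 bits
  H(C) = 2.5850 bits
  H(D) = 0.6846 bits

Ranking: C > A > B > D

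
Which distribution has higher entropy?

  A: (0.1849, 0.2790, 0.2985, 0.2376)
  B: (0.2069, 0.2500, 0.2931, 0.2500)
B

Both distributions are close to uniform, making this a harder comparison.

H(A) = 1.9773 bits
H(B) = 1.9892 bits

The distribution closer to uniform has higher entropy.
Answer: B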